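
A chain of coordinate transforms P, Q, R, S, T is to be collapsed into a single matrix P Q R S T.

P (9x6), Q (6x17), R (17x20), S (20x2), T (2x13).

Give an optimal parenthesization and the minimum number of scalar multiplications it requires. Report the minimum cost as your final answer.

Adjacent pairs: PQ = 9·6·17 = 918; QR = 6·17·20 = 2040; RS = 17·20·2 = 680; ST = 20·2·13 = 520.
Length 3: P..R: k=1: 0+2040+9·6·20=3120; k=2: 918+0+9·17·20=3978 → min 3120 | Q..S: k=2: 0+680+6·17·2=884; k=3: 2040+0+6·20·2=2280 → min 884 | R..T: k=3: 0+520+17·20·13=4940; k=4: 680+0+17·2·13=1122 → min 1122.
Length 4: P..S: k=1: 0+884+9·6·2=992; k=2: 918+680+9·17·2=1904; k=3: 3120+0+9·20·2=3480 → min 992 | Q..T: k=2: 0+1122+6·17·13=2448; k=3: 2040+520+6·20·13=4120; k=4: 884+0+6·2·13=1040 → min 1040.
Length 5: P..T: k=1: 0+1040+9·6·13=1742; k=2: 918+1122+9·17·13=4029; k=3: 3120+520+9·20·13=5980; k=4: 992+0+9·2·13=1226 → min 1226.
Optimal parenthesization: ((P (Q (R S))) T) with cost 1226.

1226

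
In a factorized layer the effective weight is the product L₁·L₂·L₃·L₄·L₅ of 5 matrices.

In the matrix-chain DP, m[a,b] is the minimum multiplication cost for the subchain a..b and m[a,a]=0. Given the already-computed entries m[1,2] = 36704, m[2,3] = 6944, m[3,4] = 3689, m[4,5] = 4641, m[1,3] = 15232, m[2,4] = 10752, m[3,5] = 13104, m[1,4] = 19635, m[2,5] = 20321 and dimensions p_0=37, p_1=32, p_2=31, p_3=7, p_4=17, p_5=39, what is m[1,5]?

29974

m[1,5] = min over k∈[1,4] of m[1,k]+m[k+1,5]+p_{0}·p_k·p_{5}.
k=1: 0 + 20321 + 37·32·39 = 66497; k=2: 36704 + 13104 + 37·31·39 = 94541; k=3: 15232 + 4641 + 37·7·39 = 29974; k=4: 19635 + 0 + 37·17·39 = 44166.
Minimum: 29974 at k=3.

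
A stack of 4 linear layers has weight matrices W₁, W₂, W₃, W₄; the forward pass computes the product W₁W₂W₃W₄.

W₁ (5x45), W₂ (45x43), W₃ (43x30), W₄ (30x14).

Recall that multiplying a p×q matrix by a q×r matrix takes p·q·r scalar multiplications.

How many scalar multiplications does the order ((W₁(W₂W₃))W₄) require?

(W₂W₃): 45×43 by 43×30 → 45×30, cost 45·43·30 = 58050
(W₁(W₂W₃)): 5×45 by 45×30 → 5×30, cost 5·45·30 = 6750; cumulative 64800
((W₁(W₂W₃))W₄): 5×30 by 30×14 → 5×14, cost 5·30·14 = 2100; cumulative 66900
Total: 66900 scalar multiplications.

66900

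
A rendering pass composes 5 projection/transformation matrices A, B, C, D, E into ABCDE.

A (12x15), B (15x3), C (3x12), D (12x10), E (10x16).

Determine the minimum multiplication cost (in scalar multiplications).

1956

Adjacent pairs: AB = 12·15·3 = 540; BC = 15·3·12 = 540; CD = 3·12·10 = 360; DE = 12·10·16 = 1920.
Length 3: A..C: k=1: 0+540+12·15·12=2700; k=2: 540+0+12·3·12=972 → min 972 | B..D: k=2: 0+360+15·3·10=810; k=3: 540+0+15·12·10=2340 → min 810 | C..E: k=3: 0+1920+3·12·16=2496; k=4: 360+0+3·10·16=840 → min 840.
Length 4: A..D: k=1: 0+810+12·15·10=2610; k=2: 540+360+12·3·10=1260; k=3: 972+0+12·12·10=2412 → min 1260 | B..E: k=2: 0+840+15·3·16=1560; k=3: 540+1920+15·12·16=5340; k=4: 810+0+15·10·16=3210 → min 1560.
Length 5: A..E: k=1: 0+1560+12·15·16=4440; k=2: 540+840+12·3·16=1956; k=3: 972+1920+12·12·16=5196; k=4: 1260+0+12·10·16=3180 → min 1956.
Optimal order: ((AB)((CD)E)) with cost 1956.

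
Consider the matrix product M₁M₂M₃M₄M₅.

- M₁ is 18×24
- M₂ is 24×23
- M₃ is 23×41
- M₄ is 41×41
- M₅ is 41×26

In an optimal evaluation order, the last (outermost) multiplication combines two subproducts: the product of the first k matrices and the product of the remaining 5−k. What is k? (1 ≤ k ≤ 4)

4

Adjacent pairs: M₁M₂ = 18·24·23 = 9936; M₂M₃ = 24·23·41 = 22632; M₃M₄ = 23·41·41 = 38663; M₄M₅ = 41·41·26 = 43706.
Length 3: M₁..M₃: k=1: 0+22632+18·24·41=40344; k=2: 9936+0+18·23·41=26910 → min 26910 | M₂..M₄: k=2: 0+38663+24·23·41=61295; k=3: 22632+0+24·41·41=62976 → min 61295 | M₃..M₅: k=3: 0+43706+23·41·26=68224; k=4: 38663+0+23·41·26=63181 → min 63181.
Length 4: M₁..M₄: k=1: 0+61295+18·24·41=79007; k=2: 9936+38663+18·23·41=65573; k=3: 26910+0+18·41·41=57168 → min 57168 | M₂..M₅: k=2: 0+63181+24·23·26=77533; k=3: 22632+43706+24·41·26=91922; k=4: 61295+0+24·41·26=86879 → min 77533.
Top-level splits: k=1: (M₁..M₁)·(M₂..M₅) → 0+77533+18·24·26 = 88765; k=2: (M₁..M₂)·(M₃..M₅) → 9936+63181+18·23·26 = 83881; k=3: (M₁..M₃)·(M₄..M₅) → 26910+43706+18·41·26 = 89804; k=4: (M₁..M₄)·(M₅..M₅) → 57168+0+18·41·26 = 76356.
Best split is after M₄, i.e. k = 4.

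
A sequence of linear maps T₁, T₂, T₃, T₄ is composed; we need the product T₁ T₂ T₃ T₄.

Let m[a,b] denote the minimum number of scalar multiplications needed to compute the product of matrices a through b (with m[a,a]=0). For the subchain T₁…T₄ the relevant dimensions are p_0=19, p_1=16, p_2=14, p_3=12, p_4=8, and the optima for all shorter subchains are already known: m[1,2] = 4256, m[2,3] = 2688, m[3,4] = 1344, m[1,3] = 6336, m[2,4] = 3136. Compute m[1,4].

m[1,4] = min over k∈[1,3] of m[1,k]+m[k+1,4]+p_{0}·p_k·p_{4}.
k=1: 0 + 3136 + 19·16·8 = 5568; k=2: 4256 + 1344 + 19·14·8 = 7728; k=3: 6336 + 0 + 19·12·8 = 8160.
Minimum: 5568 at k=1.

5568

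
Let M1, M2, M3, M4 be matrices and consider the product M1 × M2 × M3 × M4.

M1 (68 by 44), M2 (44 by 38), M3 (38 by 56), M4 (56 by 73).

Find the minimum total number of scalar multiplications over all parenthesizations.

457672

Adjacent pairs: M1M2 = 68·44·38 = 113696; M2M3 = 44·38·56 = 93632; M3M4 = 38·56·73 = 155344.
Length 3: M1..M3: k=1: 0+93632+68·44·56=261184; k=2: 113696+0+68·38·56=258400 → min 258400 | M2..M4: k=2: 0+155344+44·38·73=277400; k=3: 93632+0+44·56·73=273504 → min 273504.
Length 4: M1..M4: k=1: 0+273504+68·44·73=491920; k=2: 113696+155344+68·38·73=457672; k=3: 258400+0+68·56·73=536384 → min 457672.
Optimal order: ((M1 × M2) × (M3 × M4)) with cost 457672.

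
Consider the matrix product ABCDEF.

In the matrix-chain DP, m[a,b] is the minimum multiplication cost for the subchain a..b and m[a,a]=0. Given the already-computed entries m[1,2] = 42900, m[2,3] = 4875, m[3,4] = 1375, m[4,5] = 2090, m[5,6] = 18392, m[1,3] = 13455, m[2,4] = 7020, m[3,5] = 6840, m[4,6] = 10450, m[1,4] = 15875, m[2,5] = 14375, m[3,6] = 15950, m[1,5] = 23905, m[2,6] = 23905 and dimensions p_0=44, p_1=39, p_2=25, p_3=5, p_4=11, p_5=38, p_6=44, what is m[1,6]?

33585

m[1,6] = min over k∈[1,5] of m[1,k]+m[k+1,6]+p_{0}·p_k·p_{6}.
k=1: 0 + 23905 + 44·39·44 = 99409; k=2: 42900 + 15950 + 44·25·44 = 107250; k=3: 13455 + 10450 + 44·5·44 = 33585; k=4: 15875 + 18392 + 44·11·44 = 55563; k=5: 23905 + 0 + 44·38·44 = 97473.
Minimum: 33585 at k=3.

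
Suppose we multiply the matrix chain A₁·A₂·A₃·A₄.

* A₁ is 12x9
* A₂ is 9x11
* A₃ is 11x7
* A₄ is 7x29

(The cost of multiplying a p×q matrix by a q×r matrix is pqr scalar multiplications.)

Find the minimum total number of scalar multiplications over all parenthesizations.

3885

Adjacent pairs: A₁A₂ = 12·9·11 = 1188; A₂A₃ = 9·11·7 = 693; A₃A₄ = 11·7·29 = 2233.
Length 3: A₁..A₃: k=1: 0+693+12·9·7=1449; k=2: 1188+0+12·11·7=2112 → min 1449 | A₂..A₄: k=2: 0+2233+9·11·29=5104; k=3: 693+0+9·7·29=2520 → min 2520.
Length 4: A₁..A₄: k=1: 0+2520+12·9·29=5652; k=2: 1188+2233+12·11·29=7249; k=3: 1449+0+12·7·29=3885 → min 3885.
Optimal order: ((A₁·(A₂·A₃))·A₄) with cost 3885.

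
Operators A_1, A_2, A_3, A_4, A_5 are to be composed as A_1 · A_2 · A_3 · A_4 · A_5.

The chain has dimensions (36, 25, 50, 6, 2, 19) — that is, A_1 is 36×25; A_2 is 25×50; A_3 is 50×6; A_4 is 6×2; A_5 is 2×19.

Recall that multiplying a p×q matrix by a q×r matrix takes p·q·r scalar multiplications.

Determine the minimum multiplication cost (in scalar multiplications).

6268

Adjacent pairs: A_1A_2 = 36·25·50 = 45000; A_2A_3 = 25·50·6 = 7500; A_3A_4 = 50·6·2 = 600; A_4A_5 = 6·2·19 = 228.
Length 3: A_1..A_3: k=1: 0+7500+36·25·6=12900; k=2: 45000+0+36·50·6=55800 → min 12900 | A_2..A_4: k=2: 0+600+25·50·2=3100; k=3: 7500+0+25·6·2=7800 → min 3100 | A_3..A_5: k=3: 0+228+50·6·19=5928; k=4: 600+0+50·2·19=2500 → min 2500.
Length 4: A_1..A_4: k=1: 0+3100+36·25·2=4900; k=2: 45000+600+36·50·2=49200; k=3: 12900+0+36·6·2=13332 → min 4900 | A_2..A_5: k=2: 0+2500+25·50·19=26250; k=3: 7500+228+25·6·19=10578; k=4: 3100+0+25·2·19=4050 → min 4050.
Length 5: A_1..A_5: k=1: 0+4050+36·25·19=21150; k=2: 45000+2500+36·50·19=81700; k=3: 12900+228+36·6·19=17232; k=4: 4900+0+36·2·19=6268 → min 6268.
Optimal order: ((A_1 · (A_2 · (A_3 · A_4))) · A_5) with cost 6268.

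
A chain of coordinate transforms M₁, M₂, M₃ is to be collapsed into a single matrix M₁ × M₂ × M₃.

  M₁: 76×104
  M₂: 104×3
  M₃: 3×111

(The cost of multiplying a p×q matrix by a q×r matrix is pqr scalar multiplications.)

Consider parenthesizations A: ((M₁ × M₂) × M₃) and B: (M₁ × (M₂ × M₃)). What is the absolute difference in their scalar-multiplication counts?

862956

Order A = ((M₁ × M₂) × M₃): (M₁ × M₂): 76×104 by 104×3 → 76×3, cost 76·104·3 = 23712; ((M₁ × M₂) × M₃): 76×3 by 3×111 → 76×111, cost 76·3·111 = 25308; cumulative 49020. Total 49020.
Order B = (M₁ × (M₂ × M₃)): (M₂ × M₃): 104×3 by 3×111 → 104×111, cost 104·3·111 = 34632; (M₁ × (M₂ × M₃)): 76×104 by 104×111 → 76×111, cost 76·104·111 = 877344; cumulative 911976. Total 911976.
Difference: |49020 − 911976| = 862956.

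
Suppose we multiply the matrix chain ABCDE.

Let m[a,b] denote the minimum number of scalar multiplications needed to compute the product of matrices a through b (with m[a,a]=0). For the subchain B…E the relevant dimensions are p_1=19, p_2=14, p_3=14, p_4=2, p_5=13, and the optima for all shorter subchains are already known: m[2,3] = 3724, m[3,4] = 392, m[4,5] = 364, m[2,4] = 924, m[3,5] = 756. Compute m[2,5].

1418

m[2,5] = min over k∈[2,4] of m[2,k]+m[k+1,5]+p_{1}·p_k·p_{5}.
k=2: 0 + 756 + 19·14·13 = 4214; k=3: 3724 + 364 + 19·14·13 = 7546; k=4: 924 + 0 + 19·2·13 = 1418.
Minimum: 1418 at k=4.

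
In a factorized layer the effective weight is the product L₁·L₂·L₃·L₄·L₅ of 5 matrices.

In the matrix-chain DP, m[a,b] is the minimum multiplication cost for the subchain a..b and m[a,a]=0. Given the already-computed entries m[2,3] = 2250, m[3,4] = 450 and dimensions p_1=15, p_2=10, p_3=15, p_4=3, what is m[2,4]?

m[2,4] = min over k∈[2,3] of m[2,k]+m[k+1,4]+p_{1}·p_k·p_{4}.
k=2: 0 + 450 + 15·10·3 = 900; k=3: 2250 + 0 + 15·15·3 = 2925.
Minimum: 900 at k=2.

900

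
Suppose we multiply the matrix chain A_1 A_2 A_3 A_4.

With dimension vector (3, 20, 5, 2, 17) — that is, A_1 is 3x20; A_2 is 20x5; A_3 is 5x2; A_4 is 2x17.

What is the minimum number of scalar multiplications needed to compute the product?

422

Adjacent pairs: A_1A_2 = 3·20·5 = 300; A_2A_3 = 20·5·2 = 200; A_3A_4 = 5·2·17 = 170.
Length 3: A_1..A_3: k=1: 0+200+3·20·2=320; k=2: 300+0+3·5·2=330 → min 320 | A_2..A_4: k=2: 0+170+20·5·17=1870; k=3: 200+0+20·2·17=880 → min 880.
Length 4: A_1..A_4: k=1: 0+880+3·20·17=1900; k=2: 300+170+3·5·17=725; k=3: 320+0+3·2·17=422 → min 422.
Optimal order: ((A_1 (A_2 A_3)) A_4) with cost 422.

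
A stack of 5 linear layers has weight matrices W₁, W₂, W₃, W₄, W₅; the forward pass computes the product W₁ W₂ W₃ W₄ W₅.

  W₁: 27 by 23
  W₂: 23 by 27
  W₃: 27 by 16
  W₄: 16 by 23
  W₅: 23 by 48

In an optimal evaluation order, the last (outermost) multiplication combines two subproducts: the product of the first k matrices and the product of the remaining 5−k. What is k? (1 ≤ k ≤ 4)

3

Adjacent pairs: W₁W₂ = 27·23·27 = 16767; W₂W₃ = 23·27·16 = 9936; W₃W₄ = 27·16·23 = 9936; W₄W₅ = 16·23·48 = 17664.
Length 3: W₁..W₃: k=1: 0+9936+27·23·16=19872; k=2: 16767+0+27·27·16=28431 → min 19872 | W₂..W₄: k=2: 0+9936+23·27·23=24219; k=3: 9936+0+23·16·23=18400 → min 18400 | W₃..W₅: k=3: 0+17664+27·16·48=38400; k=4: 9936+0+27·23·48=39744 → min 38400.
Length 4: W₁..W₄: k=1: 0+18400+27·23·23=32683; k=2: 16767+9936+27·27·23=43470; k=3: 19872+0+27·16·23=29808 → min 29808 | W₂..W₅: k=2: 0+38400+23·27·48=68208; k=3: 9936+17664+23·16·48=45264; k=4: 18400+0+23·23·48=43792 → min 43792.
Top-level splits: k=1: (W₁..W₁)·(W₂..W₅) → 0+43792+27·23·48 = 73600; k=2: (W₁..W₂)·(W₃..W₅) → 16767+38400+27·27·48 = 90159; k=3: (W₁..W₃)·(W₄..W₅) → 19872+17664+27·16·48 = 58272; k=4: (W₁..W₄)·(W₅..W₅) → 29808+0+27·23·48 = 59616.
Best split is after W₃, i.e. k = 3.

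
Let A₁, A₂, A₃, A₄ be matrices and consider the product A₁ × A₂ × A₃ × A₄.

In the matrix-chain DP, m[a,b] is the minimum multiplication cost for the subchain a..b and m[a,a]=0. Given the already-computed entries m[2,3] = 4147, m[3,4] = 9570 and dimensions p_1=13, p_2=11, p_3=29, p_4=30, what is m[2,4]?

13860

m[2,4] = min over k∈[2,3] of m[2,k]+m[k+1,4]+p_{1}·p_k·p_{4}.
k=2: 0 + 9570 + 13·11·30 = 13860; k=3: 4147 + 0 + 13·29·30 = 15457.
Minimum: 13860 at k=2.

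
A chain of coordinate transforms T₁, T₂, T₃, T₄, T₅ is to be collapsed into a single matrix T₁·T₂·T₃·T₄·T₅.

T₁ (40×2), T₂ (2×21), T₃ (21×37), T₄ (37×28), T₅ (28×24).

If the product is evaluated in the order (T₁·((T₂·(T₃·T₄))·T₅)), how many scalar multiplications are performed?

(T₃·T₄): 21×37 by 37×28 → 21×28, cost 21·37·28 = 21756
(T₂·(T₃·T₄)): 2×21 by 21×28 → 2×28, cost 2·21·28 = 1176; cumulative 22932
((T₂·(T₃·T₄))·T₅): 2×28 by 28×24 → 2×24, cost 2·28·24 = 1344; cumulative 24276
(T₁·((T₂·(T₃·T₄))·T₅)): 40×2 by 2×24 → 40×24, cost 40·2·24 = 1920; cumulative 26196
Total: 26196 scalar multiplications.

26196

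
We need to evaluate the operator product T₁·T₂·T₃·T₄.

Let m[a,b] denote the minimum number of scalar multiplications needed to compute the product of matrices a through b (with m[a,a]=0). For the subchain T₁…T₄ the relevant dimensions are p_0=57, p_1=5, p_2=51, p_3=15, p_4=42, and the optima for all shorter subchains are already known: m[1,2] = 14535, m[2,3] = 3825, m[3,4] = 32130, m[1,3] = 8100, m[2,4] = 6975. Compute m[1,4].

m[1,4] = min over k∈[1,3] of m[1,k]+m[k+1,4]+p_{0}·p_k·p_{4}.
k=1: 0 + 6975 + 57·5·42 = 18945; k=2: 14535 + 32130 + 57·51·42 = 168759; k=3: 8100 + 0 + 57·15·42 = 44010.
Minimum: 18945 at k=1.

18945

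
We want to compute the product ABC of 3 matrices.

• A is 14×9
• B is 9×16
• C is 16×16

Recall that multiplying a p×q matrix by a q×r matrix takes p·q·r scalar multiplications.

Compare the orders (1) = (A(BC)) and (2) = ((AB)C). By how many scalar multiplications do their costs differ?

1280

Order (1) = (A(BC)): (BC): 9×16 by 16×16 → 9×16, cost 9·16·16 = 2304; (A(BC)): 14×9 by 9×16 → 14×16, cost 14·9·16 = 2016; cumulative 4320. Total 4320.
Order (2) = ((AB)C): (AB): 14×9 by 9×16 → 14×16, cost 14·9·16 = 2016; ((AB)C): 14×16 by 16×16 → 14×16, cost 14·16·16 = 3584; cumulative 5600. Total 5600.
Difference: |4320 − 5600| = 1280.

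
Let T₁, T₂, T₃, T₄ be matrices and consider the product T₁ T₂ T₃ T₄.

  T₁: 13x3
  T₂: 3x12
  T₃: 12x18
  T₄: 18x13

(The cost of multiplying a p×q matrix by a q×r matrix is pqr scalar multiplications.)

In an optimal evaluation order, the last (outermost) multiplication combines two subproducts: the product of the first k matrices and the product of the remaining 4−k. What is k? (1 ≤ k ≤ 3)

1

Adjacent pairs: T₁T₂ = 13·3·12 = 468; T₂T₃ = 3·12·18 = 648; T₃T₄ = 12·18·13 = 2808.
Length 3: T₁..T₃: k=1: 0+648+13·3·18=1350; k=2: 468+0+13·12·18=3276 → min 1350 | T₂..T₄: k=2: 0+2808+3·12·13=3276; k=3: 648+0+3·18·13=1350 → min 1350.
Top-level splits: k=1: (T₁..T₁)·(T₂..T₄) → 0+1350+13·3·13 = 1857; k=2: (T₁..T₂)·(T₃..T₄) → 468+2808+13·12·13 = 5304; k=3: (T₁..T₃)·(T₄..T₄) → 1350+0+13·18·13 = 4392.
Best split is after T₁, i.e. k = 1.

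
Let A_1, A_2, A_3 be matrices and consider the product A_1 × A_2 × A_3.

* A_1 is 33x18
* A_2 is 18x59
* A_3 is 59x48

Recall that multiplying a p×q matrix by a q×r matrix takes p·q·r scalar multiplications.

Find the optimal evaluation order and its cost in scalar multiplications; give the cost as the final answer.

(A_1 × (A_2 × A_3)): cost 79488.
((A_1 × A_2) × A_3): cost 128502.
Optimal: (A_1 × (A_2 × A_3)) with cost 79488.

79488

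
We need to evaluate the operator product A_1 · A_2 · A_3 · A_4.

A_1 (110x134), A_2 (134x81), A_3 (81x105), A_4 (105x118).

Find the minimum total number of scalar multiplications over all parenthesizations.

Adjacent pairs: A_1A_2 = 110·134·81 = 1193940; A_2A_3 = 134·81·105 = 1139670; A_3A_4 = 81·105·118 = 1003590.
Length 3: A_1..A_3: k=1: 0+1139670+110·134·105=2687370; k=2: 1193940+0+110·81·105=2129490 → min 2129490 | A_2..A_4: k=2: 0+1003590+134·81·118=2284362; k=3: 1139670+0+134·105·118=2799930 → min 2284362.
Length 4: A_1..A_4: k=1: 0+2284362+110·134·118=4023682; k=2: 1193940+1003590+110·81·118=3248910; k=3: 2129490+0+110·105·118=3492390 → min 3248910.
Optimal order: ((A_1 · A_2) · (A_3 · A_4)) with cost 3248910.

3248910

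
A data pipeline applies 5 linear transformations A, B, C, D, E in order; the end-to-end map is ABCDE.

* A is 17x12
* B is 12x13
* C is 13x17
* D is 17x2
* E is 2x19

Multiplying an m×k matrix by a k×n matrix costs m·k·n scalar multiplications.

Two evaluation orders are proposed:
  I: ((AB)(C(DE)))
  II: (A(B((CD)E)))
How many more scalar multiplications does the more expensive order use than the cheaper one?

Order I = ((AB)(C(DE))): (AB): 17×12 by 12×13 → 17×13, cost 17·12·13 = 2652; (DE): 17×2 by 2×19 → 17×19, cost 17·2·19 = 646; (C(DE)): 13×17 by 17×19 → 13×19, cost 13·17·19 = 4199; cumulative 4845; ((AB)(C(DE))): 17×13 by 13×19 → 17×19, cost 17·13·19 = 4199; cumulative 11696. Total 11696.
Order II = (A(B((CD)E))): (CD): 13×17 by 17×2 → 13×2, cost 13·17·2 = 442; ((CD)E): 13×2 by 2×19 → 13×19, cost 13·2·19 = 494; cumulative 936; (B((CD)E)): 12×13 by 13×19 → 12×19, cost 12·13·19 = 2964; cumulative 3900; (A(B((CD)E))): 17×12 by 12×19 → 17×19, cost 17·12·19 = 3876; cumulative 7776. Total 7776.
Difference: |11696 − 7776| = 3920.

3920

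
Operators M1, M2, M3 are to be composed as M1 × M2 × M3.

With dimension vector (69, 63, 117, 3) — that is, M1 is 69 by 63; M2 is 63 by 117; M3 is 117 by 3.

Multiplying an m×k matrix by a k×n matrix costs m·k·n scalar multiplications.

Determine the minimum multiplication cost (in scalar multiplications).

Order (M1 × (M2 × M3)): (M2 × M3): 63×117 by 117×3 → 63×3, cost 63·117·3 = 22113; (M1 × (M2 × M3)): 69×63 by 63×3 → 69×3, cost 69·63·3 = 13041; cumulative 35154. Total 35154.
Order ((M1 × M2) × M3): (M1 × M2): 69×63 by 63×117 → 69×117, cost 69·63·117 = 508599; ((M1 × M2) × M3): 69×117 by 117×3 → 69×3, cost 69·117·3 = 24219; cumulative 532818. Total 532818.
Minimum: 35154.

35154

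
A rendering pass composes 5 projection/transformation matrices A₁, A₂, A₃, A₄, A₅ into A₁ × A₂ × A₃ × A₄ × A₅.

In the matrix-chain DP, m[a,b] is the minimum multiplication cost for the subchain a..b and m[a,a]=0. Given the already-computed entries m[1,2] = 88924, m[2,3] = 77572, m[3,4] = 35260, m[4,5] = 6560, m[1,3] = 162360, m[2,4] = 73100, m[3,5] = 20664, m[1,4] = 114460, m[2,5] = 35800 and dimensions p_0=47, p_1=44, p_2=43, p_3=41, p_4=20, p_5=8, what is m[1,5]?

52344

m[1,5] = min over k∈[1,4] of m[1,k]+m[k+1,5]+p_{0}·p_k·p_{5}.
k=1: 0 + 35800 + 47·44·8 = 52344; k=2: 88924 + 20664 + 47·43·8 = 125756; k=3: 162360 + 6560 + 47·41·8 = 184336; k=4: 114460 + 0 + 47·20·8 = 121980.
Minimum: 52344 at k=1.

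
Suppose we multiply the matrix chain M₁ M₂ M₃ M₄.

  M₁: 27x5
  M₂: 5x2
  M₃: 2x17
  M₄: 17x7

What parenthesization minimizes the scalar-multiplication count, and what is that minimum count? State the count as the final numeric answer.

886

Adjacent pairs: M₁M₂ = 27·5·2 = 270; M₂M₃ = 5·2·17 = 170; M₃M₄ = 2·17·7 = 238.
Length 3: M₁..M₃: k=1: 0+170+27·5·17=2465; k=2: 270+0+27·2·17=1188 → min 1188 | M₂..M₄: k=2: 0+238+5·2·7=308; k=3: 170+0+5·17·7=765 → min 308.
Length 4: M₁..M₄: k=1: 0+308+27·5·7=1253; k=2: 270+238+27·2·7=886; k=3: 1188+0+27·17·7=4401 → min 886.
Optimal parenthesization: ((M₁ M₂) (M₃ M₄)) with cost 886.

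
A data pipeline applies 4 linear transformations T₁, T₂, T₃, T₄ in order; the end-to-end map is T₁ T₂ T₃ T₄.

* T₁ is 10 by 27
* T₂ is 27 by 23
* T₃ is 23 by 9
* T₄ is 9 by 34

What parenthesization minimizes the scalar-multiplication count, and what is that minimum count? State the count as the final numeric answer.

11079

Adjacent pairs: T₁T₂ = 10·27·23 = 6210; T₂T₃ = 27·23·9 = 5589; T₃T₄ = 23·9·34 = 7038.
Length 3: T₁..T₃: k=1: 0+5589+10·27·9=8019; k=2: 6210+0+10·23·9=8280 → min 8019 | T₂..T₄: k=2: 0+7038+27·23·34=28152; k=3: 5589+0+27·9·34=13851 → min 13851.
Length 4: T₁..T₄: k=1: 0+13851+10·27·34=23031; k=2: 6210+7038+10·23·34=21068; k=3: 8019+0+10·9·34=11079 → min 11079.
Optimal parenthesization: ((T₁ (T₂ T₃)) T₄) with cost 11079.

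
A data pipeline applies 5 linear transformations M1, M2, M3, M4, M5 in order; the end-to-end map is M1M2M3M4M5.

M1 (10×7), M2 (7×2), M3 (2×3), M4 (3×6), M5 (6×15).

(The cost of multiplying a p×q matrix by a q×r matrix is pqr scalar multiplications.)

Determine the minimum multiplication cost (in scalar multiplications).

656

Adjacent pairs: M1M2 = 10·7·2 = 140; M2M3 = 7·2·3 = 42; M3M4 = 2·3·6 = 36; M4M5 = 3·6·15 = 270.
Length 3: M1..M3: k=1: 0+42+10·7·3=252; k=2: 140+0+10·2·3=200 → min 200 | M2..M4: k=2: 0+36+7·2·6=120; k=3: 42+0+7·3·6=168 → min 120 | M3..M5: k=3: 0+270+2·3·15=360; k=4: 36+0+2·6·15=216 → min 216.
Length 4: M1..M4: k=1: 0+120+10·7·6=540; k=2: 140+36+10·2·6=296; k=3: 200+0+10·3·6=380 → min 296 | M2..M5: k=2: 0+216+7·2·15=426; k=3: 42+270+7·3·15=627; k=4: 120+0+7·6·15=750 → min 426.
Length 5: M1..M5: k=1: 0+426+10·7·15=1476; k=2: 140+216+10·2·15=656; k=3: 200+270+10·3·15=920; k=4: 296+0+10·6·15=1196 → min 656.
Optimal order: ((M1M2)((M3M4)M5)) with cost 656.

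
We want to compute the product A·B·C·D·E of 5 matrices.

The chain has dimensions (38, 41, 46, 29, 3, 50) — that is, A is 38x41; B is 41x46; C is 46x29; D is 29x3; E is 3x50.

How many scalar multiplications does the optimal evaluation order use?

Adjacent pairs: AB = 38·41·46 = 71668; BC = 41·46·29 = 54694; CD = 46·29·3 = 4002; DE = 29·3·50 = 4350.
Length 3: A..C: k=1: 0+54694+38·41·29=99876; k=2: 71668+0+38·46·29=122360 → min 99876 | B..D: k=2: 0+4002+41·46·3=9660; k=3: 54694+0+41·29·3=58261 → min 9660 | C..E: k=3: 0+4350+46·29·50=71050; k=4: 4002+0+46·3·50=10902 → min 10902.
Length 4: A..D: k=1: 0+9660+38·41·3=14334; k=2: 71668+4002+38·46·3=80914; k=3: 99876+0+38·29·3=103182 → min 14334 | B..E: k=2: 0+10902+41·46·50=105202; k=3: 54694+4350+41·29·50=118494; k=4: 9660+0+41·3·50=15810 → min 15810.
Length 5: A..E: k=1: 0+15810+38·41·50=93710; k=2: 71668+10902+38·46·50=169970; k=3: 99876+4350+38·29·50=159326; k=4: 14334+0+38·3·50=20034 → min 20034.
Optimal order: ((A·(B·(C·D)))·E) with cost 20034.

20034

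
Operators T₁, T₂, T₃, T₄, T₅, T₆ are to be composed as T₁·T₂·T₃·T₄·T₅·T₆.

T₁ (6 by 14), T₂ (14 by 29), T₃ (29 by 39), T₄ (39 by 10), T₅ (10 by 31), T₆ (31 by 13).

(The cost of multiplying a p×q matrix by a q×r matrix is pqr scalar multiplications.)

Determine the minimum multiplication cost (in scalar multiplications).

15840

Adjacent pairs: T₁T₂ = 6·14·29 = 2436; T₂T₃ = 14·29·39 = 15834; T₃T₄ = 29·39·10 = 11310; T₄T₅ = 39·10·31 = 12090; T₅T₆ = 10·31·13 = 4030.
Length 3: T₁..T₃: k=1: 0+15834+6·14·39=19110; k=2: 2436+0+6·29·39=9222 → min 9222 | T₂..T₄: k=2: 0+11310+14·29·10=15370; k=3: 15834+0+14·39·10=21294 → min 15370 | T₃..T₅: k=3: 0+12090+29·39·31=47151; k=4: 11310+0+29·10·31=20300 → min 20300 | T₄..T₆: k=4: 0+4030+39·10·13=9100; k=5: 12090+0+39·31·13=27807 → min 9100.
Length 4: T₁..T₄: k=1: 0+15370+6·14·10=16210; k=2: 2436+11310+6·29·10=15486; k=3: 9222+0+6·39·10=11562 → min 11562 | T₂..T₅: k=2: 0+20300+14·29·31=32886; k=3: 15834+12090+14·39·31=44850; k=4: 15370+0+14·10·31=19710 → min 19710 | T₃..T₆: k=3: 0+9100+29·39·13=23803; k=4: 11310+4030+29·10·13=19110; k=5: 20300+0+29·31·13=31987 → min 19110.
Length 5: T₁..T₅: k=1: 0+19710+6·14·31=22314; k=2: 2436+20300+6·29·31=28130; k=3: 9222+12090+6·39·31=28566; k=4: 11562+0+6·10·31=13422 → min 13422 | T₂..T₆: k=2: 0+19110+14·29·13=24388; k=3: 15834+9100+14·39·13=32032; k=4: 15370+4030+14·10·13=21220; k=5: 19710+0+14·31·13=25352 → min 21220.
Length 6: T₁..T₆: k=1: 0+21220+6·14·13=22312; k=2: 2436+19110+6·29·13=23808; k=3: 9222+9100+6·39·13=21364; k=4: 11562+4030+6·10·13=16372; k=5: 13422+0+6·31·13=15840 → min 15840.
Optimal order: (((((T₁·T₂)·T₃)·T₄)·T₅)·T₆) with cost 15840.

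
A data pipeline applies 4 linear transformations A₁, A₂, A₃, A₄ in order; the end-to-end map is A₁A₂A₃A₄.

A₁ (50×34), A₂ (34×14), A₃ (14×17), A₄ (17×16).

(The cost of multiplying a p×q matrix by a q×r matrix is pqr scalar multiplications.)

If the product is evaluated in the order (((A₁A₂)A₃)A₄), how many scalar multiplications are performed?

(A₁A₂): 50×34 by 34×14 → 50×14, cost 50·34·14 = 23800
((A₁A₂)A₃): 50×14 by 14×17 → 50×17, cost 50·14·17 = 11900; cumulative 35700
(((A₁A₂)A₃)A₄): 50×17 by 17×16 → 50×16, cost 50·17·16 = 13600; cumulative 49300
Total: 49300 scalar multiplications.

49300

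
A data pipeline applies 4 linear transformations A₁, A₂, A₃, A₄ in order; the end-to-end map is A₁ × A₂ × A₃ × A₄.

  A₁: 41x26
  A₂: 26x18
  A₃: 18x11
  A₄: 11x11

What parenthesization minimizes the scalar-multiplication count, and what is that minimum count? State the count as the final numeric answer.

Adjacent pairs: A₁A₂ = 41·26·18 = 19188; A₂A₃ = 26·18·11 = 5148; A₃A₄ = 18·11·11 = 2178.
Length 3: A₁..A₃: k=1: 0+5148+41·26·11=16874; k=2: 19188+0+41·18·11=27306 → min 16874 | A₂..A₄: k=2: 0+2178+26·18·11=7326; k=3: 5148+0+26·11·11=8294 → min 7326.
Length 4: A₁..A₄: k=1: 0+7326+41·26·11=19052; k=2: 19188+2178+41·18·11=29484; k=3: 16874+0+41·11·11=21835 → min 19052.
Optimal parenthesization: (A₁ × (A₂ × (A₃ × A₄))) with cost 19052.

19052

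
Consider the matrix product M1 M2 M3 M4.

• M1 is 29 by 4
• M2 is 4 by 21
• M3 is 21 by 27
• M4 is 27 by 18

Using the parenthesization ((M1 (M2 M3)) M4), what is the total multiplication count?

(M2 M3): 4×21 by 21×27 → 4×27, cost 4·21·27 = 2268
(M1 (M2 M3)): 29×4 by 4×27 → 29×27, cost 29·4·27 = 3132; cumulative 5400
((M1 (M2 M3)) M4): 29×27 by 27×18 → 29×18, cost 29·27·18 = 14094; cumulative 19494
Total: 19494 scalar multiplications.

19494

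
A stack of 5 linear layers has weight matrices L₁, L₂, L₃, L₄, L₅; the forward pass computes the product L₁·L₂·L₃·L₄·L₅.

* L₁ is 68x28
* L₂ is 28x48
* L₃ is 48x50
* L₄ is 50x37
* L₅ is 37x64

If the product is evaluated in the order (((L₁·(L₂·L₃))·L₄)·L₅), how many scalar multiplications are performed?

(L₂·L₃): 28×48 by 48×50 → 28×50, cost 28·48·50 = 67200
(L₁·(L₂·L₃)): 68×28 by 28×50 → 68×50, cost 68·28·50 = 95200; cumulative 162400
((L₁·(L₂·L₃))·L₄): 68×50 by 50×37 → 68×37, cost 68·50·37 = 125800; cumulative 288200
(((L₁·(L₂·L₃))·L₄)·L₅): 68×37 by 37×64 → 68×64, cost 68·37·64 = 161024; cumulative 449224
Total: 449224 scalar multiplications.

449224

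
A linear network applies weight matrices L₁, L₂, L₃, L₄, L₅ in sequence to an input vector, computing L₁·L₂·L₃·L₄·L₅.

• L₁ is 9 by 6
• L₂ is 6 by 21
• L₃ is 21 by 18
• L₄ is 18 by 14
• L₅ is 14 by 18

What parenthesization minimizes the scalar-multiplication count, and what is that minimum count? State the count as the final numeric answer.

6264

Adjacent pairs: L₁L₂ = 9·6·21 = 1134; L₂L₃ = 6·21·18 = 2268; L₃L₄ = 21·18·14 = 5292; L₄L₅ = 18·14·18 = 4536.
Length 3: L₁..L₃: k=1: 0+2268+9·6·18=3240; k=2: 1134+0+9·21·18=4536 → min 3240 | L₂..L₄: k=2: 0+5292+6·21·14=7056; k=3: 2268+0+6·18·14=3780 → min 3780 | L₃..L₅: k=3: 0+4536+21·18·18=11340; k=4: 5292+0+21·14·18=10584 → min 10584.
Length 4: L₁..L₄: k=1: 0+3780+9·6·14=4536; k=2: 1134+5292+9·21·14=9072; k=3: 3240+0+9·18·14=5508 → min 4536 | L₂..L₅: k=2: 0+10584+6·21·18=12852; k=3: 2268+4536+6·18·18=8748; k=4: 3780+0+6·14·18=5292 → min 5292.
Length 5: L₁..L₅: k=1: 0+5292+9·6·18=6264; k=2: 1134+10584+9·21·18=15120; k=3: 3240+4536+9·18·18=10692; k=4: 4536+0+9·14·18=6804 → min 6264.
Optimal parenthesization: (L₁·(((L₂·L₃)·L₄)·L₅)) with cost 6264.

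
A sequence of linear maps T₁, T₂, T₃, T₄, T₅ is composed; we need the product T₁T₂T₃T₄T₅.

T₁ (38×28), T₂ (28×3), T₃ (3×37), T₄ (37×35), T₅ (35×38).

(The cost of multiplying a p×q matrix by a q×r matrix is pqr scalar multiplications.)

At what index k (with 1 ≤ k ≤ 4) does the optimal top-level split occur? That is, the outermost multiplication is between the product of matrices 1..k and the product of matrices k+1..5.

2

Adjacent pairs: T₁T₂ = 38·28·3 = 3192; T₂T₃ = 28·3·37 = 3108; T₃T₄ = 3·37·35 = 3885; T₄T₅ = 37·35·38 = 49210.
Length 3: T₁..T₃: k=1: 0+3108+38·28·37=42476; k=2: 3192+0+38·3·37=7410 → min 7410 | T₂..T₄: k=2: 0+3885+28·3·35=6825; k=3: 3108+0+28·37·35=39368 → min 6825 | T₃..T₅: k=3: 0+49210+3·37·38=53428; k=4: 3885+0+3·35·38=7875 → min 7875.
Length 4: T₁..T₄: k=1: 0+6825+38·28·35=44065; k=2: 3192+3885+38·3·35=11067; k=3: 7410+0+38·37·35=56620 → min 11067 | T₂..T₅: k=2: 0+7875+28·3·38=11067; k=3: 3108+49210+28·37·38=91686; k=4: 6825+0+28·35·38=44065 → min 11067.
Top-level splits: k=1: (T₁..T₁)·(T₂..T₅) → 0+11067+38·28·38 = 51499; k=2: (T₁..T₂)·(T₃..T₅) → 3192+7875+38·3·38 = 15399; k=3: (T₁..T₃)·(T₄..T₅) → 7410+49210+38·37·38 = 110048; k=4: (T₁..T₄)·(T₅..T₅) → 11067+0+38·35·38 = 61607.
Best split is after T₂, i.e. k = 2.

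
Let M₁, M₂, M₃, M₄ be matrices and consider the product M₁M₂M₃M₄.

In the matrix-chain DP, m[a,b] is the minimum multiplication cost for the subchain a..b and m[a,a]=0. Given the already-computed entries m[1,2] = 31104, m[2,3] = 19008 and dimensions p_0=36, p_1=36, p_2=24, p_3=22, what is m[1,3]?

47520

m[1,3] = min over k∈[1,2] of m[1,k]+m[k+1,3]+p_{0}·p_k·p_{3}.
k=1: 0 + 19008 + 36·36·22 = 47520; k=2: 31104 + 0 + 36·24·22 = 50112.
Minimum: 47520 at k=1.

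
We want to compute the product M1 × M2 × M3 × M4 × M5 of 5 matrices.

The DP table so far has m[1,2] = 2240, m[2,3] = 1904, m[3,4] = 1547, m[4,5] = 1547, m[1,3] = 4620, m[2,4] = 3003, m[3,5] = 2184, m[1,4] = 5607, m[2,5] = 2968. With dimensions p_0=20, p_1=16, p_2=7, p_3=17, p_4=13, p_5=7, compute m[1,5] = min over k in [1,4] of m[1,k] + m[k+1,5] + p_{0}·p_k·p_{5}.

m[1,5] = min over k∈[1,4] of m[1,k]+m[k+1,5]+p_{0}·p_k·p_{5}.
k=1: 0 + 2968 + 20·16·7 = 5208; k=2: 2240 + 2184 + 20·7·7 = 5404; k=3: 4620 + 1547 + 20·17·7 = 8547; k=4: 5607 + 0 + 20·13·7 = 7427.
Minimum: 5208 at k=1.

5208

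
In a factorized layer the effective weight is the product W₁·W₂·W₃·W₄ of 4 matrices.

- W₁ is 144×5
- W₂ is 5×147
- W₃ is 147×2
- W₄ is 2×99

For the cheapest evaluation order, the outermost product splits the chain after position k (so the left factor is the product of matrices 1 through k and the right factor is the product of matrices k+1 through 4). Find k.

Adjacent pairs: W₁W₂ = 144·5·147 = 105840; W₂W₃ = 5·147·2 = 1470; W₃W₄ = 147·2·99 = 29106.
Length 3: W₁..W₃: k=1: 0+1470+144·5·2=2910; k=2: 105840+0+144·147·2=148176 → min 2910 | W₂..W₄: k=2: 0+29106+5·147·99=101871; k=3: 1470+0+5·2·99=2460 → min 2460.
Top-level splits: k=1: (W₁..W₁)·(W₂..W₄) → 0+2460+144·5·99 = 73740; k=2: (W₁..W₂)·(W₃..W₄) → 105840+29106+144·147·99 = 2230578; k=3: (W₁..W₃)·(W₄..W₄) → 2910+0+144·2·99 = 31422.
Best split is after W₃, i.e. k = 3.

3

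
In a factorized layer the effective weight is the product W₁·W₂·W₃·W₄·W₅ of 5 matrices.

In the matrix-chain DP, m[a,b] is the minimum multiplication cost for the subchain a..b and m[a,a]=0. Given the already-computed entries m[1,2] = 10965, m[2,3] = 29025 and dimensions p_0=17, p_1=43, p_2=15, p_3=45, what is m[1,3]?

m[1,3] = min over k∈[1,2] of m[1,k]+m[k+1,3]+p_{0}·p_k·p_{3}.
k=1: 0 + 29025 + 17·43·45 = 61920; k=2: 10965 + 0 + 17·15·45 = 22440.
Minimum: 22440 at k=2.

22440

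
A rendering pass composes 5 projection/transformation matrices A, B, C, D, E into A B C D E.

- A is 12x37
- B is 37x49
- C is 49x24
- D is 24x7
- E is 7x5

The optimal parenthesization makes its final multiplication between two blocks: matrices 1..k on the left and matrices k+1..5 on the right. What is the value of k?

1

Adjacent pairs: AB = 12·37·49 = 21756; BC = 37·49·24 = 43512; CD = 49·24·7 = 8232; DE = 24·7·5 = 840.
Length 3: A..C: k=1: 0+43512+12·37·24=54168; k=2: 21756+0+12·49·24=35868 → min 35868 | B..D: k=2: 0+8232+37·49·7=20923; k=3: 43512+0+37·24·7=49728 → min 20923 | C..E: k=3: 0+840+49·24·5=6720; k=4: 8232+0+49·7·5=9947 → min 6720.
Length 4: A..D: k=1: 0+20923+12·37·7=24031; k=2: 21756+8232+12·49·7=34104; k=3: 35868+0+12·24·7=37884 → min 24031 | B..E: k=2: 0+6720+37·49·5=15785; k=3: 43512+840+37·24·5=48792; k=4: 20923+0+37·7·5=22218 → min 15785.
Top-level splits: k=1: (A..A)·(B..E) → 0+15785+12·37·5 = 18005; k=2: (A..B)·(C..E) → 21756+6720+12·49·5 = 31416; k=3: (A..C)·(D..E) → 35868+840+12·24·5 = 38148; k=4: (A..D)·(E..E) → 24031+0+12·7·5 = 24451.
Best split is after A, i.e. k = 1.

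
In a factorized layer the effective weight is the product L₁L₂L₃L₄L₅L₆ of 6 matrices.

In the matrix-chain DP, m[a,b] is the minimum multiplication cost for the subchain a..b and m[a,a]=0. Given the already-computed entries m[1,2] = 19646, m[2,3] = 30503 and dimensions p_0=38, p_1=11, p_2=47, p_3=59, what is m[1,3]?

m[1,3] = min over k∈[1,2] of m[1,k]+m[k+1,3]+p_{0}·p_k·p_{3}.
k=1: 0 + 30503 + 38·11·59 = 55165; k=2: 19646 + 0 + 38·47·59 = 125020.
Minimum: 55165 at k=1.

55165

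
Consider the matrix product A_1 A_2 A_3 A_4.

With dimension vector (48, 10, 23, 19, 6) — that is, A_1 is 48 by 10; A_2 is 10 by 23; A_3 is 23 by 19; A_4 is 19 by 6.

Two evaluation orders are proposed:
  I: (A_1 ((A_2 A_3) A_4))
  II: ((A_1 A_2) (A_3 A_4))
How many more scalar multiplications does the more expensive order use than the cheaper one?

Order I = (A_1 ((A_2 A_3) A_4)): (A_2 A_3): 10×23 by 23×19 → 10×19, cost 10·23·19 = 4370; ((A_2 A_3) A_4): 10×19 by 19×6 → 10×6, cost 10·19·6 = 1140; cumulative 5510; (A_1 ((A_2 A_3) A_4)): 48×10 by 10×6 → 48×6, cost 48·10·6 = 2880; cumulative 8390. Total 8390.
Order II = ((A_1 A_2) (A_3 A_4)): (A_1 A_2): 48×10 by 10×23 → 48×23, cost 48·10·23 = 11040; (A_3 A_4): 23×19 by 19×6 → 23×6, cost 23·19·6 = 2622; ((A_1 A_2) (A_3 A_4)): 48×23 by 23×6 → 48×6, cost 48·23·6 = 6624; cumulative 20286. Total 20286.
Difference: |8390 − 20286| = 11896.

11896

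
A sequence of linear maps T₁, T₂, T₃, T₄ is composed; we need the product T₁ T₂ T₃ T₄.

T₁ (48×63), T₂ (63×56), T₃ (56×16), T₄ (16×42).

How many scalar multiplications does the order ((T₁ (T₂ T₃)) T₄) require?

137088

(T₂ T₃): 63×56 by 56×16 → 63×16, cost 63·56·16 = 56448
(T₁ (T₂ T₃)): 48×63 by 63×16 → 48×16, cost 48·63·16 = 48384; cumulative 104832
((T₁ (T₂ T₃)) T₄): 48×16 by 16×42 → 48×42, cost 48·16·42 = 32256; cumulative 137088
Total: 137088 scalar multiplications.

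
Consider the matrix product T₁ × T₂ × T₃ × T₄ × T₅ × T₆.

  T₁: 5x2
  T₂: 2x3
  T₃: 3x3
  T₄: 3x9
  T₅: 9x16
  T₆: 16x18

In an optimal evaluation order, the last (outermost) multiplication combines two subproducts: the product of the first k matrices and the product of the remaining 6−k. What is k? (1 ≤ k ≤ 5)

Adjacent pairs: T₁T₂ = 5·2·3 = 30; T₂T₃ = 2·3·3 = 18; T₃T₄ = 3·3·9 = 81; T₄T₅ = 3·9·16 = 432; T₅T₆ = 9·16·18 = 2592.
Length 3: T₁..T₃: k=1: 0+18+5·2·3=48; k=2: 30+0+5·3·3=75 → min 48 | T₂..T₄: k=2: 0+81+2·3·9=135; k=3: 18+0+2·3·9=72 → min 72 | T₃..T₅: k=3: 0+432+3·3·16=576; k=4: 81+0+3·9·16=513 → min 513 | T₄..T₆: k=4: 0+2592+3·9·18=3078; k=5: 432+0+3·16·18=1296 → min 1296.
Length 4: T₁..T₄: k=1: 0+72+5·2·9=162; k=2: 30+81+5·3·9=246; k=3: 48+0+5·3·9=183 → min 162 | T₂..T₅: k=2: 0+513+2·3·16=609; k=3: 18+432+2·3·16=546; k=4: 72+0+2·9·16=360 → min 360 | T₃..T₆: k=3: 0+1296+3·3·18=1458; k=4: 81+2592+3·9·18=3159; k=5: 513+0+3·16·18=1377 → min 1377.
Length 5: T₁..T₅: k=1: 0+360+5·2·16=520; k=2: 30+513+5·3·16=783; k=3: 48+432+5·3·16=720; k=4: 162+0+5·9·16=882 → min 520 | T₂..T₆: k=2: 0+1377+2·3·18=1485; k=3: 18+1296+2·3·18=1422; k=4: 72+2592+2·9·18=2988; k=5: 360+0+2·16·18=936 → min 936.
Top-level splits: k=1: (T₁..T₁)·(T₂..T₆) → 0+936+5·2·18 = 1116; k=2: (T₁..T₂)·(T₃..T₆) → 30+1377+5·3·18 = 1677; k=3: (T₁..T₃)·(T₄..T₆) → 48+1296+5·3·18 = 1614; k=4: (T₁..T₄)·(T₅..T₆) → 162+2592+5·9·18 = 3564; k=5: (T₁..T₅)·(T₆..T₆) → 520+0+5·16·18 = 1960.
Best split is after T₁, i.e. k = 1.

1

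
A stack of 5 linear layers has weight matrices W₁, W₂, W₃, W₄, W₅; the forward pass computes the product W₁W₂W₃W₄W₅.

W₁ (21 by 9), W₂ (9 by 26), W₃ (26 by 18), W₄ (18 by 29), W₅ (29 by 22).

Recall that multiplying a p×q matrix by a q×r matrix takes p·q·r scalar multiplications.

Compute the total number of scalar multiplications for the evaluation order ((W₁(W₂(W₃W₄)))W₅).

(W₃W₄): 26×18 by 18×29 → 26×29, cost 26·18·29 = 13572
(W₂(W₃W₄)): 9×26 by 26×29 → 9×29, cost 9·26·29 = 6786; cumulative 20358
(W₁(W₂(W₃W₄))): 21×9 by 9×29 → 21×29, cost 21·9·29 = 5481; cumulative 25839
((W₁(W₂(W₃W₄)))W₅): 21×29 by 29×22 → 21×22, cost 21·29·22 = 13398; cumulative 39237
Total: 39237 scalar multiplications.

39237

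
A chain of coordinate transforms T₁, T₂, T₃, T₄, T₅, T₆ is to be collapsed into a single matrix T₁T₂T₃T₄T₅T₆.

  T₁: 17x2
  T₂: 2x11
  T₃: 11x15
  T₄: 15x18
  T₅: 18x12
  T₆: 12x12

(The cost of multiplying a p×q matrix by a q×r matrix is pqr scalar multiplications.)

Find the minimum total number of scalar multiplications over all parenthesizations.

1998

Adjacent pairs: T₁T₂ = 17·2·11 = 374; T₂T₃ = 2·11·15 = 330; T₃T₄ = 11·15·18 = 2970; T₄T₅ = 15·18·12 = 3240; T₅T₆ = 18·12·12 = 2592.
Length 3: T₁..T₃: k=1: 0+330+17·2·15=840; k=2: 374+0+17·11·15=3179 → min 840 | T₂..T₄: k=2: 0+2970+2·11·18=3366; k=3: 330+0+2·15·18=870 → min 870 | T₃..T₅: k=3: 0+3240+11·15·12=5220; k=4: 2970+0+11·18·12=5346 → min 5220 | T₄..T₆: k=4: 0+2592+15·18·12=5832; k=5: 3240+0+15·12·12=5400 → min 5400.
Length 4: T₁..T₄: k=1: 0+870+17·2·18=1482; k=2: 374+2970+17·11·18=6710; k=3: 840+0+17·15·18=5430 → min 1482 | T₂..T₅: k=2: 0+5220+2·11·12=5484; k=3: 330+3240+2·15·12=3930; k=4: 870+0+2·18·12=1302 → min 1302 | T₃..T₆: k=3: 0+5400+11·15·12=7380; k=4: 2970+2592+11·18·12=7938; k=5: 5220+0+11·12·12=6804 → min 6804.
Length 5: T₁..T₅: k=1: 0+1302+17·2·12=1710; k=2: 374+5220+17·11·12=7838; k=3: 840+3240+17·15·12=7140; k=4: 1482+0+17·18·12=5154 → min 1710 | T₂..T₆: k=2: 0+6804+2·11·12=7068; k=3: 330+5400+2·15·12=6090; k=4: 870+2592+2·18·12=3894; k=5: 1302+0+2·12·12=1590 → min 1590.
Length 6: T₁..T₆: k=1: 0+1590+17·2·12=1998; k=2: 374+6804+17·11·12=9422; k=3: 840+5400+17·15·12=9300; k=4: 1482+2592+17·18·12=7746; k=5: 1710+0+17·12·12=4158 → min 1998.
Optimal order: (T₁((((T₂T₃)T₄)T₅)T₆)) with cost 1998.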